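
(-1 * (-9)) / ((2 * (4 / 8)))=9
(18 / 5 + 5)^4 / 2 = 3418801 / 1250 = 2735.04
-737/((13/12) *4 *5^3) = -2211/1625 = -1.36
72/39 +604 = 7876/13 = 605.85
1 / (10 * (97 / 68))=34 / 485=0.07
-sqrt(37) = -6.08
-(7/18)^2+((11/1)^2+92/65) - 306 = -3869477/21060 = -183.74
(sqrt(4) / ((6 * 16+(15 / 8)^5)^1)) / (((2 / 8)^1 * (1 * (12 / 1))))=65536 / 11715309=0.01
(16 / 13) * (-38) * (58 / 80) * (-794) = 1749976 / 65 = 26922.71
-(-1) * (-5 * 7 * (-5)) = 175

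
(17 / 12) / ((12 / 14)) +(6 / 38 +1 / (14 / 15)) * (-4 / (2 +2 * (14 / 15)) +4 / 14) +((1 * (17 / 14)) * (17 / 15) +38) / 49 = 5499917 / 3580920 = 1.54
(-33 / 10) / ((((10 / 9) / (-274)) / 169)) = 6876441 / 50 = 137528.82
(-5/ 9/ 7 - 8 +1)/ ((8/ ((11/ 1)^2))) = -107.08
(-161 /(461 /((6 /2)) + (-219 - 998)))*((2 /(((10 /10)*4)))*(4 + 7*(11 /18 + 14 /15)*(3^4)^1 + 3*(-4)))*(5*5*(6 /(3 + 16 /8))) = 12572973 /6380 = 1970.69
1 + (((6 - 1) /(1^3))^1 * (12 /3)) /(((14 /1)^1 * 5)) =1.29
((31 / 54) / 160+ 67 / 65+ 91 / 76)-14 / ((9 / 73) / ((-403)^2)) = -18442441.99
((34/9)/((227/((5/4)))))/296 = 0.00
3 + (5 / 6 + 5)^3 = 201.50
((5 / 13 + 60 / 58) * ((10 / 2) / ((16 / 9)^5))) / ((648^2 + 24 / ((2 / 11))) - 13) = 0.00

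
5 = 5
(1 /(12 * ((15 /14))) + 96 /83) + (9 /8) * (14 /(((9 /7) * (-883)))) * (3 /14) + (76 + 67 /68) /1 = 35082444679 /448528680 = 78.22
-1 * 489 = -489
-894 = -894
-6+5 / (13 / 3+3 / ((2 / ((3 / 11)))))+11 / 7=-7393 / 2191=-3.37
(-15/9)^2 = 2.78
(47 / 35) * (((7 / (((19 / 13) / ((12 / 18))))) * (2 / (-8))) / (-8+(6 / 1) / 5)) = 611 / 3876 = 0.16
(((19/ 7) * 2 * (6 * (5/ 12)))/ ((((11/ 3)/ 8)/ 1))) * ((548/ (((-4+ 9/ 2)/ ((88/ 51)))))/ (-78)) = -3331840/ 4641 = -717.91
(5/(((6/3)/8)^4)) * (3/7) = 3840/7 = 548.57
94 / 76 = 1.24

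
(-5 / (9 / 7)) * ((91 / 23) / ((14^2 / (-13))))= 845 / 828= 1.02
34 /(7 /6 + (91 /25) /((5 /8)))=4.86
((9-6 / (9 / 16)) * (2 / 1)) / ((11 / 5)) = -50 / 33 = -1.52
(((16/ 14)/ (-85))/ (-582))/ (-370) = -2/ 32031825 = -0.00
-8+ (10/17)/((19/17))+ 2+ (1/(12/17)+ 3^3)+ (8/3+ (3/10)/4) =58561/2280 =25.68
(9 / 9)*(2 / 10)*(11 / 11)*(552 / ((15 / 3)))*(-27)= -14904 / 25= -596.16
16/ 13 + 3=55/ 13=4.23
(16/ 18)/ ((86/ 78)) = 104/ 129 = 0.81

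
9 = 9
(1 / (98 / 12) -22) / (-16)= 67 / 49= 1.37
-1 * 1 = -1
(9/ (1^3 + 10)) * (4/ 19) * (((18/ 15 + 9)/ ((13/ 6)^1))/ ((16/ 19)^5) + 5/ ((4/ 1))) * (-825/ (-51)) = 18964869615/ 550371328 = 34.46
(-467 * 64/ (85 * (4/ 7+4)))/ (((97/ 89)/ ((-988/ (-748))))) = -143724854/ 1541815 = -93.22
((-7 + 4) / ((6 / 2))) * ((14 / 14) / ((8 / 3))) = -3 / 8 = -0.38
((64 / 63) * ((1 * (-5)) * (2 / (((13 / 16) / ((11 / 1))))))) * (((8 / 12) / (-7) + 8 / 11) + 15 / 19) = -63887360 / 326781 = -195.51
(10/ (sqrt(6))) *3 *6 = 30 *sqrt(6) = 73.48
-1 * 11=-11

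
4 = 4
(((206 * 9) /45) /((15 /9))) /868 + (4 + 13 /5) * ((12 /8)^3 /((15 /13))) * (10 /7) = 599073 /21700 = 27.61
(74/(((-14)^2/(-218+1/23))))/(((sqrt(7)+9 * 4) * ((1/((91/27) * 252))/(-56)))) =3240724032/29647 - 90020112 * sqrt(7)/29647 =101276.80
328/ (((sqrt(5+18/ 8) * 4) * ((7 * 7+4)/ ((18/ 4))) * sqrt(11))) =738 * sqrt(319)/ 16907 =0.78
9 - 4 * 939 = -3747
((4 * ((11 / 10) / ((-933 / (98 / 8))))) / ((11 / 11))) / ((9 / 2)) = -539 / 41985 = -0.01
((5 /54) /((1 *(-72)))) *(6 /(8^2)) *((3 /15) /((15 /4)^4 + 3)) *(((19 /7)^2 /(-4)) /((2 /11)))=3971 /3263661072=0.00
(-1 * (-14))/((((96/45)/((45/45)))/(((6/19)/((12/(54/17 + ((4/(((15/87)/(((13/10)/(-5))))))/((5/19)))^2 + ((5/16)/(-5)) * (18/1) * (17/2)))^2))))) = 21286957330608649804663/5491000000000000000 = 3876.70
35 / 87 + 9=818 / 87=9.40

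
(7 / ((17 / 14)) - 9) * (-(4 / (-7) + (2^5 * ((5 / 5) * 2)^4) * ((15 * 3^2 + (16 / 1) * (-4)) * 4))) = 470435.80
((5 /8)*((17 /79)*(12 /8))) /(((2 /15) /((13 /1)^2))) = 646425 /2528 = 255.71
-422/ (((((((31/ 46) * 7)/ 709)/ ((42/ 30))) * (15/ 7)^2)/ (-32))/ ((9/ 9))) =21580553344/ 34875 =618797.23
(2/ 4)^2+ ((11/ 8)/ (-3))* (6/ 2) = -9/ 8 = -1.12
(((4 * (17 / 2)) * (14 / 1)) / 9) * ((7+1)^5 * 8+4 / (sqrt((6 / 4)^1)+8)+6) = 5199318488 / 375 - 1904 * sqrt(6) / 1125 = 13864845.16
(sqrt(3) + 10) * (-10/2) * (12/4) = -150 - 15 * sqrt(3) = -175.98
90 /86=45 /43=1.05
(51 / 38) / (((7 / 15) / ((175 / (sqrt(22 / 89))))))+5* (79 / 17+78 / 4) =4105 / 34+19125* sqrt(1958) / 836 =1133.02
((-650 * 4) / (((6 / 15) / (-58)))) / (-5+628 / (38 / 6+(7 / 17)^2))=1062763000 / 258143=4116.95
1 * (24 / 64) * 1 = 3 / 8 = 0.38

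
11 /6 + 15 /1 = 101 /6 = 16.83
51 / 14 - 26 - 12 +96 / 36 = -1331 / 42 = -31.69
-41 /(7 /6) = -246 /7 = -35.14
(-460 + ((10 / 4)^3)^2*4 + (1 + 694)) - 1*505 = 11305 / 16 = 706.56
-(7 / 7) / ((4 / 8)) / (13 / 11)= -1.69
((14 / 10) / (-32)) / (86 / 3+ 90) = -21 / 56960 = -0.00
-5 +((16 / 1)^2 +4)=255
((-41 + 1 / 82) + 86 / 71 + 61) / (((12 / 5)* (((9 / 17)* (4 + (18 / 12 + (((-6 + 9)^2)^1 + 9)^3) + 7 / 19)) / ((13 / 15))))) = 518841037 / 209230558596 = 0.00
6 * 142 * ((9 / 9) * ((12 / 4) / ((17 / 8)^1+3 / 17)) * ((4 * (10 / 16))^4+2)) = 14273982 / 313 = 45603.78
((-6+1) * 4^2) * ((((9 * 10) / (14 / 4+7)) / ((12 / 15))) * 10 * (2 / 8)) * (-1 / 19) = 15000 / 133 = 112.78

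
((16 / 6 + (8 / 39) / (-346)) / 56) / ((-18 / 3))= -1499 / 188916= -0.01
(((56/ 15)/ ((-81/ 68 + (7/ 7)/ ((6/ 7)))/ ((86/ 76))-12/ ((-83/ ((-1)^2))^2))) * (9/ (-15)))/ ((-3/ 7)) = -3948113456/ 17677175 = -223.35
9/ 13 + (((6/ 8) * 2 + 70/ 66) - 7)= -3215/ 858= -3.75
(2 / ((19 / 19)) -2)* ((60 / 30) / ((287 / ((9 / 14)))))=0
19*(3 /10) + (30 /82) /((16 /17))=19971 /3280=6.09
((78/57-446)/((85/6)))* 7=-354816/1615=-219.70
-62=-62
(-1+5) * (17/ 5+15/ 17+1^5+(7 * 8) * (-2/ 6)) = -13652/ 255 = -53.54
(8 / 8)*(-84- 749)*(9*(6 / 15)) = -14994 / 5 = -2998.80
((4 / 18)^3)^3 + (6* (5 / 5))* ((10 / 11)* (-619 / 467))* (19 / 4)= -68346782936791 / 1990179051993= -34.34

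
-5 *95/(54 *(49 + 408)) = -475/24678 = -0.02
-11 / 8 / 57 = -11 / 456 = -0.02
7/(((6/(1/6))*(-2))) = -7/72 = -0.10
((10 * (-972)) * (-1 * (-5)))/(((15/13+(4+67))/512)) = -161740800/469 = -344863.11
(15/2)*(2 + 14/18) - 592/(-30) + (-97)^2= 283487/30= 9449.57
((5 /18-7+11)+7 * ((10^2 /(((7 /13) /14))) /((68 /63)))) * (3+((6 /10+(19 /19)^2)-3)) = 20644036 /765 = 26985.67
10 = 10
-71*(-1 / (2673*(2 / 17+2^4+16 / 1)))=1207 / 1459458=0.00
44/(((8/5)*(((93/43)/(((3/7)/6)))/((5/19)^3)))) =0.02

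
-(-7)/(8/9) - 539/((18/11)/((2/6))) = -101.92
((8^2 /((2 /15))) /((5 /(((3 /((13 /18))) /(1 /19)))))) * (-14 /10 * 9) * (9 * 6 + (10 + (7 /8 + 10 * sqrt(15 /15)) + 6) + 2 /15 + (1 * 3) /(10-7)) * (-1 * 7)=1370067048 /25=54802681.92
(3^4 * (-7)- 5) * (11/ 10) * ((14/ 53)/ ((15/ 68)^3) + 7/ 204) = -471517193147/ 30408750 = -15505.97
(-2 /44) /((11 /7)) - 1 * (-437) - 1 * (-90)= 127527 /242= 526.97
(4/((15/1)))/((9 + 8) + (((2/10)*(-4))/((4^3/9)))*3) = 64/3999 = 0.02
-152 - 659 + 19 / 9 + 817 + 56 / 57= 1555 / 171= 9.09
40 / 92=10 / 23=0.43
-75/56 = -1.34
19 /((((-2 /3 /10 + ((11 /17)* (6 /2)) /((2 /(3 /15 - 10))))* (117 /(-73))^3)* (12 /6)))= 125652491 /521591967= 0.24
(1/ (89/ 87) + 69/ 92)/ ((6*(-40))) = -41/ 5696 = -0.01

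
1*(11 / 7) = 11 / 7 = 1.57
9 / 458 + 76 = 34817 / 458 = 76.02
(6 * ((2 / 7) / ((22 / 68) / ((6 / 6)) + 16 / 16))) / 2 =68 / 105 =0.65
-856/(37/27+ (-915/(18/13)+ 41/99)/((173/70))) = 5497767/1707463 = 3.22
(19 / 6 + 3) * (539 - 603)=-1184 / 3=-394.67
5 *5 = 25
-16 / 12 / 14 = -2 / 21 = -0.10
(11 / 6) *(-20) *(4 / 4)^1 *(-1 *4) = 440 / 3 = 146.67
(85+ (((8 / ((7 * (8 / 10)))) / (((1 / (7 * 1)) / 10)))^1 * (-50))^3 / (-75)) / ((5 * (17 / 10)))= 10000000510 / 51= 196078441.37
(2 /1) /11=0.18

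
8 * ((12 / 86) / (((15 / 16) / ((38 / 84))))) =2432 / 4515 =0.54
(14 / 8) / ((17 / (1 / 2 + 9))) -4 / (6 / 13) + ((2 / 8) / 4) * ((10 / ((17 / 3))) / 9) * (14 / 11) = -11479 / 1496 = -7.67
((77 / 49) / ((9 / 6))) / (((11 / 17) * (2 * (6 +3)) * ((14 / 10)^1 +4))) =85 / 5103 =0.02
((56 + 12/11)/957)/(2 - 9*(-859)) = 628/81405291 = 0.00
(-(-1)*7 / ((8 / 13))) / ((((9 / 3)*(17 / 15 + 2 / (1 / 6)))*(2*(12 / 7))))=3185 / 37824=0.08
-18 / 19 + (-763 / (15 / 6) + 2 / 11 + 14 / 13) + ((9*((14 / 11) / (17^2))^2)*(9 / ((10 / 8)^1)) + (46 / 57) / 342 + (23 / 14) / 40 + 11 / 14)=-304.06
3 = 3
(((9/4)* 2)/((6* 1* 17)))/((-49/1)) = -3/3332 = -0.00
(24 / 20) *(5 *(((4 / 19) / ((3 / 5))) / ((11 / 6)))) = 240 / 209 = 1.15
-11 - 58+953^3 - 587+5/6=5193135131/6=865522521.83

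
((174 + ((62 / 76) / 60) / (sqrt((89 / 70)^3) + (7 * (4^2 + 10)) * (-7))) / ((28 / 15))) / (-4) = -3450932946175255 / 148086020566246 + 13795 * sqrt(6230) / 676964665445696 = -23.30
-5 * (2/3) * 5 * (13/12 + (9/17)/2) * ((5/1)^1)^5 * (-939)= 6724609375/102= 65927542.89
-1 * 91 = -91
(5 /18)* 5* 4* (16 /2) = 400 /9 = 44.44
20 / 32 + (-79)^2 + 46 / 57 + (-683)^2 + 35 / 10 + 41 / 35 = 472736.10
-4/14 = -0.29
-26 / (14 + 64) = -1 / 3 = -0.33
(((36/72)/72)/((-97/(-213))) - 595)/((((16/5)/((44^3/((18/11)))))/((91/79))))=-18454443102095/1655208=-11149319.66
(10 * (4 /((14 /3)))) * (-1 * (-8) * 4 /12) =160 /7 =22.86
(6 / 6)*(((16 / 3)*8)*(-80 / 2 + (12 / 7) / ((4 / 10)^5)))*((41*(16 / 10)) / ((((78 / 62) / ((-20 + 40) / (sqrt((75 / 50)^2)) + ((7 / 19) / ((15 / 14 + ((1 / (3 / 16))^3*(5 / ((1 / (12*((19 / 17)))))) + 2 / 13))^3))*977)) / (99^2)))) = 1456469592376095234518780504338504728576 / 39318478588739584135995142231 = 37042877666.00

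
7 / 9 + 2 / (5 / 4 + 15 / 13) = 1811 / 1125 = 1.61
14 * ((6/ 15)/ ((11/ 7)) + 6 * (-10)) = -46004/ 55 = -836.44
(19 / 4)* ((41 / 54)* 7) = 5453 / 216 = 25.25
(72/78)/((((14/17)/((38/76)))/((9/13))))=459/1183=0.39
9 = 9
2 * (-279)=-558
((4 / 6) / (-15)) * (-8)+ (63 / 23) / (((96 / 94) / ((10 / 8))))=245627 / 66240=3.71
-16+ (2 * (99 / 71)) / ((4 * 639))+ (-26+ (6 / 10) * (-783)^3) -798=-14519594931347 / 50410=-288030052.20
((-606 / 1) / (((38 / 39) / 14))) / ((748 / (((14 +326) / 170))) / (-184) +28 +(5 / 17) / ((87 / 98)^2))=-1958441147208 / 5924535103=-330.56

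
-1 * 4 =-4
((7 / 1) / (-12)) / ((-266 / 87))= 29 / 152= 0.19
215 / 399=0.54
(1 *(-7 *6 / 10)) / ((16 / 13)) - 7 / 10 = -329 / 80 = -4.11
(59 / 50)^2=3481 / 2500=1.39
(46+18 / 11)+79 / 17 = 9777 / 187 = 52.28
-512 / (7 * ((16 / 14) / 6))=-384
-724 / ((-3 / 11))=7964 / 3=2654.67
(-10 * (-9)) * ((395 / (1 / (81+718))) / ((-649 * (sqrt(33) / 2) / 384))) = -5851213.40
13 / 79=0.16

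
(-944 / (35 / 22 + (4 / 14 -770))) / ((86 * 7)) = 10384 / 5086513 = 0.00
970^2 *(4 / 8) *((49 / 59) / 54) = 11526025 / 1593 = 7235.42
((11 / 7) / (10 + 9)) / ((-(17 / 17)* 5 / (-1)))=11 / 665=0.02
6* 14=84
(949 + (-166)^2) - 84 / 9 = 85487 / 3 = 28495.67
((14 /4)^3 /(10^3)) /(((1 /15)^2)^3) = 31255875 /64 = 488373.05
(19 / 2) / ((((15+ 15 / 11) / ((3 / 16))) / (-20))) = -209 / 96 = -2.18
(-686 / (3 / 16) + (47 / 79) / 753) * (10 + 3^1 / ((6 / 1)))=-1523501399 / 39658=-38415.99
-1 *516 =-516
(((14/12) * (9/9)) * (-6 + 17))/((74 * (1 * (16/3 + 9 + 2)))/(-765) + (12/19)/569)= -636821955/78346292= -8.13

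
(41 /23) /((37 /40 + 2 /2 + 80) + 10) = 1640 /84571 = 0.02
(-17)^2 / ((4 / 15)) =4335 / 4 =1083.75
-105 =-105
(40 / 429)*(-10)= -400 / 429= -0.93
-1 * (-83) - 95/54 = 4387/54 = 81.24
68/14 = 34/7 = 4.86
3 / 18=1 / 6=0.17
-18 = -18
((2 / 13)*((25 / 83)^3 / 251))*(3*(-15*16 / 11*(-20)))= 450000000 / 20523150791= 0.02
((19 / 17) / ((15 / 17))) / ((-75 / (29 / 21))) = -551 / 23625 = -0.02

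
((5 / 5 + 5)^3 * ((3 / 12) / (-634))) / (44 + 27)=-27 / 22507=-0.00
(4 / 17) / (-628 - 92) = -1 / 3060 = -0.00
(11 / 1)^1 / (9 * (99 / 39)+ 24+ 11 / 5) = 715 / 3188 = 0.22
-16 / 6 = -8 / 3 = -2.67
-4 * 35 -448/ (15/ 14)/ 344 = -91084/ 645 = -141.22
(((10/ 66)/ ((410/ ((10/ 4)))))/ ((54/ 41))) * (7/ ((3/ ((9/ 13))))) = 35/ 30888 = 0.00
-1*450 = -450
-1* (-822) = 822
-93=-93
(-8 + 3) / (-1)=5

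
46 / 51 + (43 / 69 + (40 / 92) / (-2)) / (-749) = 0.90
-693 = -693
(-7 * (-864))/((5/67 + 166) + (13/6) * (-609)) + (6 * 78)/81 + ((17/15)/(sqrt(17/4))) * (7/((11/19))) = 7.18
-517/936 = -0.55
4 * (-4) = -16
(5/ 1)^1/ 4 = 5/ 4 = 1.25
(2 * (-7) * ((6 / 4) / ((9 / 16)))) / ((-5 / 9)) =336 / 5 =67.20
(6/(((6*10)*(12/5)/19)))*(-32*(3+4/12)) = -84.44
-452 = -452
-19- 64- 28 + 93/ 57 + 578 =8904/ 19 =468.63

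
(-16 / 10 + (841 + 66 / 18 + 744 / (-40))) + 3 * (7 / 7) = 12412 / 15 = 827.47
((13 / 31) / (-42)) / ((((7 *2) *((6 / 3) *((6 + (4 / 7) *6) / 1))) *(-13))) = 1 / 343728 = 0.00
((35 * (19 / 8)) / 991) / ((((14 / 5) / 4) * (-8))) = -475 / 31712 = -0.01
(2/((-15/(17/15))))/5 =-34/1125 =-0.03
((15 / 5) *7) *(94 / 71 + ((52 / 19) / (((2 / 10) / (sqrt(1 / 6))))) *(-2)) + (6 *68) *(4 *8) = 928950 / 71- 1820 *sqrt(6) / 19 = 12849.17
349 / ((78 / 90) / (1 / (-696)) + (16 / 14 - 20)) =-12215 / 21772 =-0.56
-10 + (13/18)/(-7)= -1273/126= -10.10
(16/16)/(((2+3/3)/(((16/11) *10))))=160/33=4.85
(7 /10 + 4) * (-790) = -3713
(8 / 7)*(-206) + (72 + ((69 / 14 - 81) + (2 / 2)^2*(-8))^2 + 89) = 1370741 / 196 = 6993.58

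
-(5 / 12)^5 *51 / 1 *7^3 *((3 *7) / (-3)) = 127553125 / 82944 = 1537.82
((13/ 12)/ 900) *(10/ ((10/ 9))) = 13/ 1200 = 0.01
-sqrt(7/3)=-sqrt(21)/3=-1.53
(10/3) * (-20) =-200/3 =-66.67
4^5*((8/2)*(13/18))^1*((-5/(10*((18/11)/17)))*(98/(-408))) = 3690.93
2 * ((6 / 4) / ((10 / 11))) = 3.30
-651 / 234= -217 / 78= -2.78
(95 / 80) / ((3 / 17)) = 323 / 48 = 6.73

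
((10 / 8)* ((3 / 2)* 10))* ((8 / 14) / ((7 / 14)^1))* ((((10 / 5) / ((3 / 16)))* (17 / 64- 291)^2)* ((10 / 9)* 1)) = 43277556125 / 2016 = 21467041.73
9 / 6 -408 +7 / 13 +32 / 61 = -643023 / 1586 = -405.44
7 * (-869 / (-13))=6083 / 13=467.92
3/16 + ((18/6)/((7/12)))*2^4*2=18453/112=164.76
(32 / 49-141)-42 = -8935 / 49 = -182.35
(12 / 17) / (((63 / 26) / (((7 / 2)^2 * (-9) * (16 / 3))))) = -2912 / 17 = -171.29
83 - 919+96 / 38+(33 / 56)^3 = -2780372173 / 3336704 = -833.27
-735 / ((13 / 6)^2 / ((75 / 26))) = -992250 / 2197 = -451.64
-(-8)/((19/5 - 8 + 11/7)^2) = 1225/1058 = 1.16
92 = 92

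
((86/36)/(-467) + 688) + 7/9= 1929941/2802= 688.77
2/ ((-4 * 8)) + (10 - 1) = 143/ 16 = 8.94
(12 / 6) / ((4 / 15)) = 15 / 2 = 7.50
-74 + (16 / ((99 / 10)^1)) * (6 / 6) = -7166 / 99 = -72.38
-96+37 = -59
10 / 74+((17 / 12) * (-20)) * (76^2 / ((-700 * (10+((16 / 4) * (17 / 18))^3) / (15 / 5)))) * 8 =2652609791 / 30169615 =87.92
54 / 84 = 9 / 14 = 0.64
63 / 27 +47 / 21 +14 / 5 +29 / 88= 23719 / 3080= 7.70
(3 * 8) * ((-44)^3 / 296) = -255552 / 37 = -6906.81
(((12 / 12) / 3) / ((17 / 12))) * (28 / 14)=0.47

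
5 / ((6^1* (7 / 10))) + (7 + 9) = 361 / 21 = 17.19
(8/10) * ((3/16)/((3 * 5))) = 1/100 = 0.01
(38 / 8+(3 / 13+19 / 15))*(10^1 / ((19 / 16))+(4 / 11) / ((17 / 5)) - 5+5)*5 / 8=1118575 / 33592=33.30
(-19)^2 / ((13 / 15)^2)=480.62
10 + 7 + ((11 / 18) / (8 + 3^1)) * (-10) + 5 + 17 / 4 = 25.69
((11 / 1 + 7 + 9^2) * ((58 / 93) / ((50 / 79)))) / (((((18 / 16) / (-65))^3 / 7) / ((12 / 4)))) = -992169418240 / 2511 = -395129198.82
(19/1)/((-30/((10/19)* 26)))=-26/3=-8.67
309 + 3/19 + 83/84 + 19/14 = 497159/1596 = 311.50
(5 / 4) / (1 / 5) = 25 / 4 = 6.25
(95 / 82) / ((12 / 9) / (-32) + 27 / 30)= 5700 / 4223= 1.35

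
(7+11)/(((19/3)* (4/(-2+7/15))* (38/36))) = -1863/1805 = -1.03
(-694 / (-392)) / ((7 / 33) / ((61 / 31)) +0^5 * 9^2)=698511 / 42532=16.42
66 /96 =11 /16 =0.69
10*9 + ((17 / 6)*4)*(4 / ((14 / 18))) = 1038 / 7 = 148.29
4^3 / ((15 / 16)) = 1024 / 15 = 68.27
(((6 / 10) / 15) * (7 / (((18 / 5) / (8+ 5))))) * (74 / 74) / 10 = 91 / 900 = 0.10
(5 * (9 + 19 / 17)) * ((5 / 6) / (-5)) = -430 / 51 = -8.43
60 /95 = 12 /19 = 0.63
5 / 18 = 0.28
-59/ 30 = -1.97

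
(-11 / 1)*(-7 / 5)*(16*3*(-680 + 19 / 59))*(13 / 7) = -933061.91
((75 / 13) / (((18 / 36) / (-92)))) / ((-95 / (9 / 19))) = 24840 / 4693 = 5.29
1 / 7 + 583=4082 / 7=583.14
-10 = -10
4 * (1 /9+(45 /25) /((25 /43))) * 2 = 28864 /1125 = 25.66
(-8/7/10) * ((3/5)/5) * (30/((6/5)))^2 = -60/7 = -8.57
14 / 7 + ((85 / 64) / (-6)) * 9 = 1 / 128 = 0.01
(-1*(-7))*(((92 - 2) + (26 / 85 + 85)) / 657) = 34769 / 18615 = 1.87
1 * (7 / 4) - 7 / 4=0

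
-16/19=-0.84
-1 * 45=-45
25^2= 625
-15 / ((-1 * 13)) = 15 / 13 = 1.15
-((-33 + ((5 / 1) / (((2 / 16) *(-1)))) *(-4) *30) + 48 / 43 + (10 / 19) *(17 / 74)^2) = -10666080773 / 2236946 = -4768.14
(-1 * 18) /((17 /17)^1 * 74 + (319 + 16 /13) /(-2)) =468 /2239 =0.21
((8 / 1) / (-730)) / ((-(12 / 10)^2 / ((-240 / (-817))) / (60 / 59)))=8000 / 3518819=0.00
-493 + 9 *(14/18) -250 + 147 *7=293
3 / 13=0.23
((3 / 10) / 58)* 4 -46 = -6667 / 145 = -45.98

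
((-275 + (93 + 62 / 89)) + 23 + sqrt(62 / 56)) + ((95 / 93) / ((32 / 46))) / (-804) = -16855597793 / 106475328 + sqrt(217) / 14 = -157.25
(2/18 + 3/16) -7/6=-125/144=-0.87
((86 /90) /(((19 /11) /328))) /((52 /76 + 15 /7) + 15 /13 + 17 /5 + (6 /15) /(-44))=310598288 /12618423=24.61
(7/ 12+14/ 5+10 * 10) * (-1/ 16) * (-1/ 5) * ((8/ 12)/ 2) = 6203/ 14400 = 0.43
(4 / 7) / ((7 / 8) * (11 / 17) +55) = 544 / 52899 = 0.01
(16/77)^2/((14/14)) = 256/5929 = 0.04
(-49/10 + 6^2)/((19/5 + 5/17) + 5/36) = 95166/12953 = 7.35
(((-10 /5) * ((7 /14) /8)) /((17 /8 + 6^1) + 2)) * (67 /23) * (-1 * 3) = 67 /621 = 0.11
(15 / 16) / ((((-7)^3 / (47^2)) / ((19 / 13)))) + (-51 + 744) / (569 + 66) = -350332383 / 45303440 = -7.73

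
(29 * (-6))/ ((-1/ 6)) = 1044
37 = 37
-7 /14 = -1 /2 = -0.50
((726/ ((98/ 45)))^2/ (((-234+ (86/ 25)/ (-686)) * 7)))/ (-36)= 1.88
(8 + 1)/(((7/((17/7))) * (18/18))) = 153/49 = 3.12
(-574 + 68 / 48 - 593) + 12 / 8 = -13969 / 12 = -1164.08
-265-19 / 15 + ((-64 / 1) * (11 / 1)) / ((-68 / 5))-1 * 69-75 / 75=-72548 / 255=-284.50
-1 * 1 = -1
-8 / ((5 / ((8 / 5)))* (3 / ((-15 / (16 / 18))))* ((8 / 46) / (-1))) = -414 / 5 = -82.80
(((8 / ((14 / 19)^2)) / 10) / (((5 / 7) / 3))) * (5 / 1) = 30.94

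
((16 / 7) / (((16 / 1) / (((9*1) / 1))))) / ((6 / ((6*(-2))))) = -18 / 7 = -2.57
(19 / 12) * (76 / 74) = 361 / 222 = 1.63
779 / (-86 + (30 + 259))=779 / 203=3.84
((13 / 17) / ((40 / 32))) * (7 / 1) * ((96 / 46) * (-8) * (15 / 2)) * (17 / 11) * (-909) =190584576 / 253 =753298.72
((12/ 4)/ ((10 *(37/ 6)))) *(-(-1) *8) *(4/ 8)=36/ 185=0.19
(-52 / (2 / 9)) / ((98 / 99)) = -11583 / 49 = -236.39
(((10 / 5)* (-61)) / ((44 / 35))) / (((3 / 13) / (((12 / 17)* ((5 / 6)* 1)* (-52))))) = 12863.28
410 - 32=378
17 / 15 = 1.13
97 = 97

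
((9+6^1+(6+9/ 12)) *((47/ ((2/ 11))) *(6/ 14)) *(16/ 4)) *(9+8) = 2293929/ 14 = 163852.07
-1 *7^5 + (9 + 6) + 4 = -16788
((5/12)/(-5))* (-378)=31.50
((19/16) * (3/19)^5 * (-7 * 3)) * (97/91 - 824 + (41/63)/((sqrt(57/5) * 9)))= 54592623/27106768 - 123 * sqrt(285)/39617584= 2.01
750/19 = 39.47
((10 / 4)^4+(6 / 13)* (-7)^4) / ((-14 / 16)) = -238621 / 182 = -1311.10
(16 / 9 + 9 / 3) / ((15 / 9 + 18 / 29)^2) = 36163 / 39601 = 0.91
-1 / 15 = -0.07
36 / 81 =4 / 9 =0.44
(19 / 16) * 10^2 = 475 / 4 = 118.75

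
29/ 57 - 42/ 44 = -559/ 1254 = -0.45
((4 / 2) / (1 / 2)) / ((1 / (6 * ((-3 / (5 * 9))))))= -8 / 5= -1.60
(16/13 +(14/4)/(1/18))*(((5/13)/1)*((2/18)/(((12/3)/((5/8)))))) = 20875/48672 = 0.43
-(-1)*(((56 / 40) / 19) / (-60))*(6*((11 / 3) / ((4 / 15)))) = -77 / 760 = -0.10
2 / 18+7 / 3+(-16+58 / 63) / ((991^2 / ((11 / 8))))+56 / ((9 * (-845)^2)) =431955726913783 / 176710057278300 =2.44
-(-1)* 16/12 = 4/3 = 1.33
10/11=0.91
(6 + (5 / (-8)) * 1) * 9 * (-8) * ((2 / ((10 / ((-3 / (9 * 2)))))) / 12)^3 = 43 / 5184000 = 0.00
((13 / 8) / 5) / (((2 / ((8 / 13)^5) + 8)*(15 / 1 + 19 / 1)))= 13312 / 42701025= 0.00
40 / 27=1.48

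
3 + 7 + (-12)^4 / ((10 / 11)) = 114098 / 5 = 22819.60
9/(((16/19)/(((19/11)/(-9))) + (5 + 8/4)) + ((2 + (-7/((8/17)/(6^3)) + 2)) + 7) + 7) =-3249/1152452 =-0.00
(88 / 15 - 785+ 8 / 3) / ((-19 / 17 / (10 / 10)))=10421 / 15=694.73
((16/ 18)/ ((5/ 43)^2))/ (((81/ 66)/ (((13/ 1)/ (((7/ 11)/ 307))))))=14286439024/ 42525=335953.89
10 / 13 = 0.77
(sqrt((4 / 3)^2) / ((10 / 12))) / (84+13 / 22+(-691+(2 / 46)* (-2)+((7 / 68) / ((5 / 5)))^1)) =-137632 / 52161935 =-0.00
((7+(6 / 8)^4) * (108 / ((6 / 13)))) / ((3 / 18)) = 657423 / 64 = 10272.23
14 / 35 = 2 / 5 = 0.40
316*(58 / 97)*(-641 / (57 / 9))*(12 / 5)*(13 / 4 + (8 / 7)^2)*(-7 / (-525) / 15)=-552167656 / 2970625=-185.88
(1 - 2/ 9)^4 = 2401/ 6561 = 0.37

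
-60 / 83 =-0.72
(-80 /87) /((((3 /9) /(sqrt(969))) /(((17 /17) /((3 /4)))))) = -320 * sqrt(969) /87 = -114.50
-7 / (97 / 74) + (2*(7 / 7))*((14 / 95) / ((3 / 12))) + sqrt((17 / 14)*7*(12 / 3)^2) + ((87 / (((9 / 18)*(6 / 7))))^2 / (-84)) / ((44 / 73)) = -3980402153 / 4865520 + 2*sqrt(34) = -806.42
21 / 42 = 1 / 2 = 0.50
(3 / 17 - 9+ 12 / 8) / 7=-249 / 238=-1.05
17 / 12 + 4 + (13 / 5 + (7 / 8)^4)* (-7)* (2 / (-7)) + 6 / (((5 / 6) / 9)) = 470563 / 6144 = 76.59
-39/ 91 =-3/ 7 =-0.43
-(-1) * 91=91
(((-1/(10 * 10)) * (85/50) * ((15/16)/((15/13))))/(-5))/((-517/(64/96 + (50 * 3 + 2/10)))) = -500123/620400000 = -0.00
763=763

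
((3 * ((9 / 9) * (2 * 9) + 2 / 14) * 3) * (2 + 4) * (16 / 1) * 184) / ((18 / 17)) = 19068288 / 7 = 2724041.14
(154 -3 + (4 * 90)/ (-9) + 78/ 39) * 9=1017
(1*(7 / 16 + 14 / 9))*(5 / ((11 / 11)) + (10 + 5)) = 1435 / 36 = 39.86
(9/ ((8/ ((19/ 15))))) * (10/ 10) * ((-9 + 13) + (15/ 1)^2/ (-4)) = -11913/ 160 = -74.46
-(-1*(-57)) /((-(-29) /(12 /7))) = -684 /203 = -3.37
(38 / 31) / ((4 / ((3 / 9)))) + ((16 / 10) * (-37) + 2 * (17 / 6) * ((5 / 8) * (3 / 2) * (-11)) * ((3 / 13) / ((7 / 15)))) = -59576483 / 677040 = -88.00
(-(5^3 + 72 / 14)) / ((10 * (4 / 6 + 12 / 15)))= -2733 / 308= -8.87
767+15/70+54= 11497/14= 821.21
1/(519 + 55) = 1/574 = 0.00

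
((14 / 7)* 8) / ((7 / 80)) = 1280 / 7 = 182.86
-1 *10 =-10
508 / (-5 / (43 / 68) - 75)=-21844 / 3565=-6.13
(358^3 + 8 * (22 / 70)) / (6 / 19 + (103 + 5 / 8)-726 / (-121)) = 244096041216 / 584885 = 417340.23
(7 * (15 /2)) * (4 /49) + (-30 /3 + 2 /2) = -33 /7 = -4.71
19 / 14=1.36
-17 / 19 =-0.89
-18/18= -1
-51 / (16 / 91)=-4641 / 16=-290.06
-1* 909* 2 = -1818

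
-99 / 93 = -33 / 31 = -1.06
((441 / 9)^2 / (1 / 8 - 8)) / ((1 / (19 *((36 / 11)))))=-208544 / 11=-18958.55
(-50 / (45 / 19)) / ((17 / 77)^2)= -1126510 / 2601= -433.11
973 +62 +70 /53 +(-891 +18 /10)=147.12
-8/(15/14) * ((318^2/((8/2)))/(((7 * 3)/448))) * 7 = -140944384/5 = -28188876.80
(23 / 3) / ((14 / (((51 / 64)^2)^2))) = 51866541 / 234881024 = 0.22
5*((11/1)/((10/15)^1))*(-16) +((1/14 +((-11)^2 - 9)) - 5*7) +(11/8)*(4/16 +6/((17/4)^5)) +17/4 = -393847981307/318047968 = -1238.33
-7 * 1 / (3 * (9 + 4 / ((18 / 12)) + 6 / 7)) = -49 / 263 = -0.19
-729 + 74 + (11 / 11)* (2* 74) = -507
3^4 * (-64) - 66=-5250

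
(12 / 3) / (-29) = -4 / 29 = -0.14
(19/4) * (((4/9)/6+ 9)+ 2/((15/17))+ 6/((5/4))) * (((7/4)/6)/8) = 289807/103680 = 2.80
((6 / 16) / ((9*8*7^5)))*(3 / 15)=1 / 16134720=0.00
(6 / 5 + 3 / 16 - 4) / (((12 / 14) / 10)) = -1463 / 48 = -30.48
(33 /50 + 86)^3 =81351594037 /125000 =650812.75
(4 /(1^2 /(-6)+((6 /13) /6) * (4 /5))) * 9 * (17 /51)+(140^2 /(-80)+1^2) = -14684 /41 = -358.15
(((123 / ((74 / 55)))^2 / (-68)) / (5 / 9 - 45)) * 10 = 82377405 / 2978944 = 27.65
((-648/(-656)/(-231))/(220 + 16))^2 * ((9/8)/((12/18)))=19683/35526558893056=0.00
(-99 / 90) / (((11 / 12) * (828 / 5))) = -1 / 138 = -0.01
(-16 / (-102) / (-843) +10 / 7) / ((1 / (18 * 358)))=307789784 / 33439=9204.52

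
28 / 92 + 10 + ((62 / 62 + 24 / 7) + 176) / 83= 166746 / 13363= 12.48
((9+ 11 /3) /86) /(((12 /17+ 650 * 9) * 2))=323 /25661196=0.00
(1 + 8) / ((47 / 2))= 18 / 47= 0.38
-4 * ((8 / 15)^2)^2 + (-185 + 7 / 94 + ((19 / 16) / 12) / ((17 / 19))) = -479279314099 / 2588760000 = -185.14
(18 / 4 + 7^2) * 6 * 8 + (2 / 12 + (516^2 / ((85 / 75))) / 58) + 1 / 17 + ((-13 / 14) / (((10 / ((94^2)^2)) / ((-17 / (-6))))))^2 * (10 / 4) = 2293371026256810143257 / 2174130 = 1054845398507361.63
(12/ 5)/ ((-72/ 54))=-9/ 5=-1.80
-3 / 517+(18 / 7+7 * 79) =2010592 / 3619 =555.57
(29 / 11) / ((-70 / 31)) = -899 / 770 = -1.17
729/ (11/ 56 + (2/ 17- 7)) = -694008/ 6365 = -109.04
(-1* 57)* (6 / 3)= -114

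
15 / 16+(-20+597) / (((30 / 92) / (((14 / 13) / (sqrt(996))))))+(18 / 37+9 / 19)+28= 336289 / 11248+185794* sqrt(249) / 48555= 90.28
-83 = -83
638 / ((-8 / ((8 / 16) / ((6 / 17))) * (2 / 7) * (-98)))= 5423 / 1344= 4.03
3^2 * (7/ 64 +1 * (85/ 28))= 28.31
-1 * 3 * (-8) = 24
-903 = -903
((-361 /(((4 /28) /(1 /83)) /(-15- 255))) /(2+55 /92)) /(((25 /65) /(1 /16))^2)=265206123 /3173920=83.56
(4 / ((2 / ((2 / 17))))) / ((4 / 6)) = 6 / 17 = 0.35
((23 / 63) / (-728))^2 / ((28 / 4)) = 529 / 14724545472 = 0.00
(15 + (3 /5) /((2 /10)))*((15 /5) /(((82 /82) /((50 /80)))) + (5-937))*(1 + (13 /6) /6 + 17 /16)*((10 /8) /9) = -12984545 /2304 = -5635.65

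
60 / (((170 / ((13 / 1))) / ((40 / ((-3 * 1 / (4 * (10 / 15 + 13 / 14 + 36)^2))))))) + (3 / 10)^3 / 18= -5185941257509 / 14994000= -345867.76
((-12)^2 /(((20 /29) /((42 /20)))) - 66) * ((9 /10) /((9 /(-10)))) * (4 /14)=-18624 /175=-106.42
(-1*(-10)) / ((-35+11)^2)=5 / 288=0.02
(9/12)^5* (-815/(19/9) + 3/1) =-884277/9728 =-90.90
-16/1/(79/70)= -1120/79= -14.18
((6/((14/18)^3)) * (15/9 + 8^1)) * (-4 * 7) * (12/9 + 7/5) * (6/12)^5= -288927/980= -294.82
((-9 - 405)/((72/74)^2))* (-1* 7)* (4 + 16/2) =220409/6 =36734.83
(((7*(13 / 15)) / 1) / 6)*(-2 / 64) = -91 / 2880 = -0.03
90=90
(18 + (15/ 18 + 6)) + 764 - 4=4709/ 6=784.83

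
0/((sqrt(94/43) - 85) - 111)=0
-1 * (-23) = 23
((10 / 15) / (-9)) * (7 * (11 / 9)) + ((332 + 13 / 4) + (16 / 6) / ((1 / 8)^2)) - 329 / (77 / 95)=1062505 / 10692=99.37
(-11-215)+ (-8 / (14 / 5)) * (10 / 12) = -4796 / 21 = -228.38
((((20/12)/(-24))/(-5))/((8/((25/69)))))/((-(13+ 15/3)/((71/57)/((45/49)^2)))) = -170471/3302964864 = -0.00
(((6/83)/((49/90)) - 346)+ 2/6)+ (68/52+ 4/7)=-54508114/158613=-343.65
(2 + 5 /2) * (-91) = -819 /2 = -409.50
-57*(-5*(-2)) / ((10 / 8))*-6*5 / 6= 2280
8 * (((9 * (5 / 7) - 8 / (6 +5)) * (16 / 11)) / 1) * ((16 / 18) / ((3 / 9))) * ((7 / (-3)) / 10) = -224768 / 5445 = -41.28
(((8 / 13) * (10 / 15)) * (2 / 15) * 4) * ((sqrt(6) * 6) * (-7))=-1792 * sqrt(6) / 195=-22.51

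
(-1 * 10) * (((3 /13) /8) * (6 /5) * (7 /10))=-63 /260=-0.24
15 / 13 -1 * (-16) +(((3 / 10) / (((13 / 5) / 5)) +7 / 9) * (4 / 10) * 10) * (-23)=-107.48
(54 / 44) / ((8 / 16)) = 27 / 11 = 2.45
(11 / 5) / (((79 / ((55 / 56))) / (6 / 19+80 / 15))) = 2783 / 18012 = 0.15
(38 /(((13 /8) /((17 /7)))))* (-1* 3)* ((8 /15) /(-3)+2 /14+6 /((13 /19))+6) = -311821616 /124215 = -2510.34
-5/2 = -2.50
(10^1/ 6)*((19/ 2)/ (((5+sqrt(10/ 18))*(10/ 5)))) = 285/ 176 - 19*sqrt(5)/ 176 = 1.38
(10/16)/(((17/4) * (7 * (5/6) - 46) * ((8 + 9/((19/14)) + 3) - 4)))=-285/1061123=-0.00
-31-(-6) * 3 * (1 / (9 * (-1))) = -33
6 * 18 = 108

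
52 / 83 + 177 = 14743 / 83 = 177.63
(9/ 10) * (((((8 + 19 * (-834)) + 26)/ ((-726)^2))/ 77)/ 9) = -3953/ 101462130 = -0.00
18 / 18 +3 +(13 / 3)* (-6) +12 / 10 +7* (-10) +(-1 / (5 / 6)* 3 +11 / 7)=-3249 / 35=-92.83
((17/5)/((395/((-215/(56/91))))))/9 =-9503/28440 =-0.33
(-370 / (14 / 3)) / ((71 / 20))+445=210065 / 497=422.67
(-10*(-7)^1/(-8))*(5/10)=-35/8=-4.38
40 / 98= 20 / 49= 0.41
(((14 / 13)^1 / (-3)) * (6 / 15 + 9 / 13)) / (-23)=994 / 58305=0.02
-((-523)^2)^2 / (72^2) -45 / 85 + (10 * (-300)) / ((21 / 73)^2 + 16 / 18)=-59284863988015753 / 4106852928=-14435594.61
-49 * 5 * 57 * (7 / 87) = -32585 / 29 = -1123.62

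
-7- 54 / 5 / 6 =-44 / 5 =-8.80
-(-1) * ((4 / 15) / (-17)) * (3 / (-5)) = 4 / 425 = 0.01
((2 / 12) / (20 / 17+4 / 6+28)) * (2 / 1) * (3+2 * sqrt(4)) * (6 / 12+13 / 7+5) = 1751 / 3044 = 0.58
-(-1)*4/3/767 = 4/2301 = 0.00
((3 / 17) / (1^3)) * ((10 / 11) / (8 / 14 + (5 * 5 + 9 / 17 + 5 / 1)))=210 / 40711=0.01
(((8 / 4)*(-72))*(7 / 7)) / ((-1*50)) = 72 / 25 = 2.88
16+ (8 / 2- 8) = 12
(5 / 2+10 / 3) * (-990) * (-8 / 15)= 3080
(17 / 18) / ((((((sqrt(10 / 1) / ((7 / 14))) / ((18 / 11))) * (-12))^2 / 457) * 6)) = 7769 / 232320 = 0.03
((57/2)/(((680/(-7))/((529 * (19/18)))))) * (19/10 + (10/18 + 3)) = -656360453/734400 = -893.74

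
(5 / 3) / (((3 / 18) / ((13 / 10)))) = 13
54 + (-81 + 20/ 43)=-1141/ 43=-26.53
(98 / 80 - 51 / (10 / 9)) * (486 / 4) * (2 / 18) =-48249 / 80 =-603.11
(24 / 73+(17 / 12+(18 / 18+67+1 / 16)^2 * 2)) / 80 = 259765627 / 2242560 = 115.83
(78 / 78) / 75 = 1 / 75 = 0.01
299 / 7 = 42.71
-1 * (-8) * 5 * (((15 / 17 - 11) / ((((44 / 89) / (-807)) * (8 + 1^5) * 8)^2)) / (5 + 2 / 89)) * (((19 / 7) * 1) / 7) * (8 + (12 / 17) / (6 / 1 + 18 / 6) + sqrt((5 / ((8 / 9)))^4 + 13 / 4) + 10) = -208385089489765 * sqrt(4113937) / 830444009472 - 96065526254781665 / 330880035024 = -799295.10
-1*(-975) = 975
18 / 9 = 2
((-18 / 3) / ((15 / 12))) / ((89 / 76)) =-1824 / 445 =-4.10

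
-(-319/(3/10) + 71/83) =264557/249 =1062.48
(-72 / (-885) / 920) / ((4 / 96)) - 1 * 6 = -203478 / 33925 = -6.00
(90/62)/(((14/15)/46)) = 15525/217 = 71.54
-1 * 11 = -11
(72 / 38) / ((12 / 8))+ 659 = 12545 / 19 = 660.26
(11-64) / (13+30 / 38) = -1007 / 262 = -3.84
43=43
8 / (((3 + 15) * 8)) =0.06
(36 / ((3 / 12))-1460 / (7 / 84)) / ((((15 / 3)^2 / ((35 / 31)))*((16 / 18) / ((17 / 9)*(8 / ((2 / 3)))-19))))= -501732 / 155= -3236.98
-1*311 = -311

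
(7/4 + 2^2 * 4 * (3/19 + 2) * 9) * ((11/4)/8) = 261239/2432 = 107.42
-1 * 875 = -875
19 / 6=3.17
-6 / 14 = -3 / 7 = -0.43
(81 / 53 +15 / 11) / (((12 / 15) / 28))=59010 / 583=101.22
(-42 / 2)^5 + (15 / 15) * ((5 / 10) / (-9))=-73513819 / 18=-4084101.06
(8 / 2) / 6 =0.67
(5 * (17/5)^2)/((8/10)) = 289/4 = 72.25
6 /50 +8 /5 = 43 /25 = 1.72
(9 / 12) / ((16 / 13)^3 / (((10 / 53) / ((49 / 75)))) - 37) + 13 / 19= 1261604513 / 1912518644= 0.66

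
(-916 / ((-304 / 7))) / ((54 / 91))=145873 / 4104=35.54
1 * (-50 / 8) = -25 / 4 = -6.25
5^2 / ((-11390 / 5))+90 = 89.99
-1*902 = -902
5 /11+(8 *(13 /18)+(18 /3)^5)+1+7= 771233 /99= 7790.23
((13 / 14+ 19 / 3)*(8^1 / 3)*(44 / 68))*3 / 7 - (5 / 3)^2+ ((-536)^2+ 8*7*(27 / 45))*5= 1436650.59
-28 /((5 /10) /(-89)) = 4984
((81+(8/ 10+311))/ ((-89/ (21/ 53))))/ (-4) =10311/ 23585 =0.44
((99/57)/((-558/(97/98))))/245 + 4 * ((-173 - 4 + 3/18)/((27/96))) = -1920581806723/763662060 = -2514.96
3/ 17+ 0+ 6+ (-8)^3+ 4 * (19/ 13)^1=-110495/ 221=-499.98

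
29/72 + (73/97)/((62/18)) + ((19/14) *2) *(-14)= -8092645/216504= -37.38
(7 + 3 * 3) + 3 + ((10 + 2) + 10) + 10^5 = 100041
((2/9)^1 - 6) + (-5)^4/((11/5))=27553/99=278.31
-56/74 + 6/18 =-47/111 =-0.42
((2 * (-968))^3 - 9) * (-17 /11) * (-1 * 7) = -863501349935 /11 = -78500122721.36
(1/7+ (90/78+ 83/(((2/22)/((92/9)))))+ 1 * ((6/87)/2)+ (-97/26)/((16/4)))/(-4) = -1773399269/760032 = -2333.32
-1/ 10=-0.10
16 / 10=1.60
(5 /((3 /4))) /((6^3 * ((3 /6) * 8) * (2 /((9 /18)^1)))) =5 /2592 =0.00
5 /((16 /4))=5 /4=1.25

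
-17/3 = -5.67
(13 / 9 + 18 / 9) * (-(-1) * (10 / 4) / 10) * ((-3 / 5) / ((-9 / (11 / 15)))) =341 / 8100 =0.04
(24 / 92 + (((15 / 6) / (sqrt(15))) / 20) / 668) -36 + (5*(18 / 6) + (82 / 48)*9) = -987 / 184 + sqrt(15) / 80160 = -5.36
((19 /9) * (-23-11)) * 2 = -1292 /9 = -143.56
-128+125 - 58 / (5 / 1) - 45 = -298 / 5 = -59.60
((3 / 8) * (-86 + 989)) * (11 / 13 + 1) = 8127 / 13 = 625.15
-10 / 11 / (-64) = 5 / 352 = 0.01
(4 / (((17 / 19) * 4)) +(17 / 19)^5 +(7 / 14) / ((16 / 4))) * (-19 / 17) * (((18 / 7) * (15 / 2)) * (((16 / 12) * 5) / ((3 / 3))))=-137601288675 / 527278766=-260.96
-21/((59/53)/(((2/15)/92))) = -371/13570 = -0.03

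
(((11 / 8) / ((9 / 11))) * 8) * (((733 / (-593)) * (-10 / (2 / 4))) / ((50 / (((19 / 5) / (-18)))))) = -1.40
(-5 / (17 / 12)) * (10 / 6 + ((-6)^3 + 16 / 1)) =700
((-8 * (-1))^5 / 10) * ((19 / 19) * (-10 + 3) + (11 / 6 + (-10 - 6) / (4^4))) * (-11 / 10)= 1413632 / 75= 18848.43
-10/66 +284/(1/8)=74971/33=2271.85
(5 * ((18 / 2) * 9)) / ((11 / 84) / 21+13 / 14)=714420 / 1649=433.24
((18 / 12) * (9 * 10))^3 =2460375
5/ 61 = 0.08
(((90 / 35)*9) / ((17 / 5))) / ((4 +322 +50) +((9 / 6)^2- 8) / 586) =1898640 / 104877199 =0.02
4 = 4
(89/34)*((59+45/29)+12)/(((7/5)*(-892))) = -117035/769573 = -0.15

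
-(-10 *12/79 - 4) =436/79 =5.52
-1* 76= -76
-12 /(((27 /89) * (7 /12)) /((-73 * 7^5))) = 249588752 /3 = 83196250.67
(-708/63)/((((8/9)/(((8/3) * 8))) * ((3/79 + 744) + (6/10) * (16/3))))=-745760/2066113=-0.36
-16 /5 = -3.20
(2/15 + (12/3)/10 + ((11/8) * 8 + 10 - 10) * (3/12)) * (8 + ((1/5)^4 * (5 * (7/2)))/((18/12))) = 592379/22500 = 26.33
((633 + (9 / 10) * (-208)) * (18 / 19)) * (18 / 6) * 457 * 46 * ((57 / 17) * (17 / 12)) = 632583513 / 5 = 126516702.60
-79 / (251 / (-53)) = 4187 / 251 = 16.68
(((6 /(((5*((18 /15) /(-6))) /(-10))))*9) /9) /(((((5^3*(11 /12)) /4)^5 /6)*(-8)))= -2293235712 /982977294921875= -0.00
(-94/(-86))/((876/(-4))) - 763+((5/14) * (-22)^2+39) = -551.15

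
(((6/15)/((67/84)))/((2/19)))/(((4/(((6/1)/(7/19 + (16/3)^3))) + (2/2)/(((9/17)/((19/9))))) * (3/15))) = 2456244/10864921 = 0.23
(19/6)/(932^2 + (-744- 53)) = 19/5206962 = 0.00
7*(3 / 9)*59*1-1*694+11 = -1636 / 3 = -545.33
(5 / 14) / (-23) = -5 / 322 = -0.02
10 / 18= 5 / 9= 0.56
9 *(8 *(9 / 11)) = 648 / 11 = 58.91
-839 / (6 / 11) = -9229 / 6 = -1538.17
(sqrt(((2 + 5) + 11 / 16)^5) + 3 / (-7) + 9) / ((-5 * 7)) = -15129 * sqrt(123) / 35840 - 12 / 49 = -4.93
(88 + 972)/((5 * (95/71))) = 15052/95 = 158.44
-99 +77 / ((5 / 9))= 198 / 5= 39.60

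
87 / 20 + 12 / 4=147 / 20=7.35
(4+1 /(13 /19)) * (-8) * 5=-2840 /13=-218.46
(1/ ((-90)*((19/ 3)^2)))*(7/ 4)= -7/ 14440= -0.00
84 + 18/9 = 86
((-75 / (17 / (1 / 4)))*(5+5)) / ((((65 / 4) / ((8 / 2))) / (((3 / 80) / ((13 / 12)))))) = -270 / 2873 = -0.09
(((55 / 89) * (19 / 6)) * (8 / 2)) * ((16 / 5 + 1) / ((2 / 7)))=10241 / 89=115.07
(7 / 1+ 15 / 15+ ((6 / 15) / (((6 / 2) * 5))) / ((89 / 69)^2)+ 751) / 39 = 19.46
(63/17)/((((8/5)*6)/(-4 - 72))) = -1995/68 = -29.34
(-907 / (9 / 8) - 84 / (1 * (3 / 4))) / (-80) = 1033 / 90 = 11.48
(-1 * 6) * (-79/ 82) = 237/ 41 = 5.78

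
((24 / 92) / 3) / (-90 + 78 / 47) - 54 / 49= -2580695 / 2339652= -1.10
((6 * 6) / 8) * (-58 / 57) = -87 / 19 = -4.58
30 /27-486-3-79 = -5102 /9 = -566.89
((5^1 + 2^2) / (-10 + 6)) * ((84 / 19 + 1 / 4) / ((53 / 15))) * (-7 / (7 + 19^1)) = 335475 / 418912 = 0.80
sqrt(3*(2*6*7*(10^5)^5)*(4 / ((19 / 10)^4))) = 1200000000000000*sqrt(70) / 361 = 27811413624401.40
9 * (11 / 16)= 99 / 16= 6.19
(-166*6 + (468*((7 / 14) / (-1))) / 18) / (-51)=1009 / 51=19.78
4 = 4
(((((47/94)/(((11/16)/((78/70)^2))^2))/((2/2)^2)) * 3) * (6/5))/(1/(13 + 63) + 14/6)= 1215278318592/485714796875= 2.50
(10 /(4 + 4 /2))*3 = 5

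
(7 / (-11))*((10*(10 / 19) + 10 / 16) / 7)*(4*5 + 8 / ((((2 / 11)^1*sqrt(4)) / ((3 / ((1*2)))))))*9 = -426915 / 1672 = -255.33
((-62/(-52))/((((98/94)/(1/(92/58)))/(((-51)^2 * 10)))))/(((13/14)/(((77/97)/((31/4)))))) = 779935860/377039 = 2068.58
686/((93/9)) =2058/31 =66.39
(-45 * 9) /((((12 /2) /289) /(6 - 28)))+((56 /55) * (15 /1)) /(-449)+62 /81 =171691613345 /400059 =429165.73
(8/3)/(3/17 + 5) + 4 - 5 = -16/33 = -0.48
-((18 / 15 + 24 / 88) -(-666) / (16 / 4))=-18477 / 110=-167.97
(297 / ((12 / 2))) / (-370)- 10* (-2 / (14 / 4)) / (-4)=-8093 / 5180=-1.56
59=59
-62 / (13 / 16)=-992 / 13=-76.31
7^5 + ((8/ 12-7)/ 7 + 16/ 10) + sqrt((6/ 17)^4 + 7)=sqrt(585943)/ 289 + 1764808/ 105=16810.34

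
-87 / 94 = -0.93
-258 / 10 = -129 / 5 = -25.80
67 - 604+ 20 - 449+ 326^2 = 105310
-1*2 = -2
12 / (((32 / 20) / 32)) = 240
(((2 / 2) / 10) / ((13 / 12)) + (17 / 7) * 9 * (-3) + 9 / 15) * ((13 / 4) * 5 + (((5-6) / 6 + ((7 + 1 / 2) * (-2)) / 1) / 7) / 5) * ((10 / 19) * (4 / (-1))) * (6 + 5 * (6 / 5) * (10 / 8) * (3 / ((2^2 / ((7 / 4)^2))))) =26694567 / 532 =50177.76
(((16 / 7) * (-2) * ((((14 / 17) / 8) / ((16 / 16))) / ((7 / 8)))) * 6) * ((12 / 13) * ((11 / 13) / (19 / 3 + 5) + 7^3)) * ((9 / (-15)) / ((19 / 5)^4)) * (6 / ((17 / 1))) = 41373504000 / 39865049861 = 1.04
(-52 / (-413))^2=0.02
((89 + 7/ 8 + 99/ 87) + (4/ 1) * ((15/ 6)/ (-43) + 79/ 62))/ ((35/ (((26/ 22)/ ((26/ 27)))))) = 800565741/ 238127120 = 3.36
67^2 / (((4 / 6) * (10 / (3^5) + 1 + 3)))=3272481 / 1964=1666.23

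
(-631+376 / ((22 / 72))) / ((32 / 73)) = 481435 / 352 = 1367.71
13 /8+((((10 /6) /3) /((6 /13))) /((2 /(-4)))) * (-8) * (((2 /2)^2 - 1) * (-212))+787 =6309 /8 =788.62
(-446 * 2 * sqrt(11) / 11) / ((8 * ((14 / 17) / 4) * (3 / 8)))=-30328 * sqrt(11) / 231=-435.44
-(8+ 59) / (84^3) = -67 / 592704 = -0.00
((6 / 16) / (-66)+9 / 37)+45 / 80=2605 / 3256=0.80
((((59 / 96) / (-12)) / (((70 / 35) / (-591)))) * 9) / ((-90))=-1.51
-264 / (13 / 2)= -528 / 13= -40.62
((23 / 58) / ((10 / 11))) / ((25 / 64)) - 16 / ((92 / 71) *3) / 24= 1418497 / 1500750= 0.95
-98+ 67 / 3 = -227 / 3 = -75.67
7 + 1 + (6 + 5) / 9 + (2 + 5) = 16.22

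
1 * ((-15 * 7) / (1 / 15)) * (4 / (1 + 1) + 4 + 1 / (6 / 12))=-12600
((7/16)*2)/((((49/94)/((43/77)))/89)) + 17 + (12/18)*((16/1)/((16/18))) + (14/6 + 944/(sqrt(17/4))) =742271/6468 + 1888*sqrt(17)/17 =572.67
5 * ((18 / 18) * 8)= 40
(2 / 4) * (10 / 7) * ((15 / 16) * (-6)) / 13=-225 / 728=-0.31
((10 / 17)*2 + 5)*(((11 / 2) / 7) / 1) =165 / 34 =4.85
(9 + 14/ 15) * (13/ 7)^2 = 25181/ 735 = 34.26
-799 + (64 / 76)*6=-15085 / 19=-793.95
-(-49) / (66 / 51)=833 / 22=37.86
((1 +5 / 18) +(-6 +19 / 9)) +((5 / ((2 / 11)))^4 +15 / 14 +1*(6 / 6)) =576488831 / 1008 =571913.52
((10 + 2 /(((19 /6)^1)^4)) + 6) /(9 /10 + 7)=20877280 /10295359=2.03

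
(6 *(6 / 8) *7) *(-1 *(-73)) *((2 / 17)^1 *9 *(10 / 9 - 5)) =-160965 / 17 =-9468.53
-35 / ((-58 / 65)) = 2275 / 58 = 39.22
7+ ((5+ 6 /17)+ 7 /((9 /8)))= 2842 /153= 18.58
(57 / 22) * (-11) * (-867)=49419 / 2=24709.50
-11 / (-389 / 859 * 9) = 9449 / 3501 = 2.70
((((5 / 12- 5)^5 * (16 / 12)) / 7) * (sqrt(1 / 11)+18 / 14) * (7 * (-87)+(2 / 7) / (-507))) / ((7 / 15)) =494440982234375 * sqrt(11) / 10818033408+5438850804578125 / 8414025984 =797990.08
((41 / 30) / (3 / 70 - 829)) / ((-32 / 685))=0.04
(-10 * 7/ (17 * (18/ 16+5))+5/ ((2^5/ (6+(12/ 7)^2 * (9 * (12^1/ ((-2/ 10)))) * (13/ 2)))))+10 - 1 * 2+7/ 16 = -10682605/ 6664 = -1603.03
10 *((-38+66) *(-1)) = -280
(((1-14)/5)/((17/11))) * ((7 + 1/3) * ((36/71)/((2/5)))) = -18876/1207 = -15.64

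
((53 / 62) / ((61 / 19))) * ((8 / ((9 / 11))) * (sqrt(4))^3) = 354464 / 17019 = 20.83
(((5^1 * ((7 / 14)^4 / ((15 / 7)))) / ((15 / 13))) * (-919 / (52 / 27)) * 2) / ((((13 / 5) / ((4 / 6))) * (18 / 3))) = -5.15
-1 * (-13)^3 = 2197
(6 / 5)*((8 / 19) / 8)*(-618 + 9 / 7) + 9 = -19917 / 665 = -29.95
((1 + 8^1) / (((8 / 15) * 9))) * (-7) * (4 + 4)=-105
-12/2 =-6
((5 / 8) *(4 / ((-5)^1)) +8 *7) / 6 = 37 / 4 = 9.25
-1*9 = -9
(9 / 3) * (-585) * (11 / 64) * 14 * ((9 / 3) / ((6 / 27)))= -3648645 / 64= -57010.08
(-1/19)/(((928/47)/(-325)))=15275/17632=0.87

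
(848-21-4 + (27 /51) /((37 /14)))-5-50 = 483198 /629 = 768.20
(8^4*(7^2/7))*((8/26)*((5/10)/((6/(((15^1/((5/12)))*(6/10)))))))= 1032192/65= 15879.88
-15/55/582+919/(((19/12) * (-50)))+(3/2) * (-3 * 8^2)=-303698551/1013650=-299.61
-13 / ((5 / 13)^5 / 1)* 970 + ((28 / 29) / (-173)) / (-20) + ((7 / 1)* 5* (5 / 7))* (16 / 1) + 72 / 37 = -173776538157659 / 116018125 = -1497839.57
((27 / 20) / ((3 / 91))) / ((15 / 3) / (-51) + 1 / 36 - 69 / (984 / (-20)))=5137587 / 167135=30.74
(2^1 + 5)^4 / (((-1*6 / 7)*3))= -933.72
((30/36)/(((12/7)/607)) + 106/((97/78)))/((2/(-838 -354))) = -395753089/1746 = -226662.71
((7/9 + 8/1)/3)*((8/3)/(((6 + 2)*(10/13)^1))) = 1027/810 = 1.27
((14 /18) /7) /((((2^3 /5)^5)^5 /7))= 2086162567138671875 /340010386766614455386112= 0.00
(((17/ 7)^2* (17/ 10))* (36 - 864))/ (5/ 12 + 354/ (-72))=451996/ 245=1844.88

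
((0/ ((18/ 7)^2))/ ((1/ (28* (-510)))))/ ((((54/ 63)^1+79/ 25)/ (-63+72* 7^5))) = 0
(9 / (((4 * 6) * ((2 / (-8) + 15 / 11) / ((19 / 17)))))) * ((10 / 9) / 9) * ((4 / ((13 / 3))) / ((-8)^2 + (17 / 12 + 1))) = 16720 / 25892139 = 0.00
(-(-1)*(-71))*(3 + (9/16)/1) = -252.94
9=9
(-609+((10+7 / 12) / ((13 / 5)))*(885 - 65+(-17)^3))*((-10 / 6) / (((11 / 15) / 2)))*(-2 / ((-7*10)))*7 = 13470295 / 858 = 15699.64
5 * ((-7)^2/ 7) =35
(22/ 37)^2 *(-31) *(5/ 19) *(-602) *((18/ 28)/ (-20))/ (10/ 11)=-15968007/ 260110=-61.39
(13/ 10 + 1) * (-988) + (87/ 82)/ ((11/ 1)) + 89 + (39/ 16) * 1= -78685647/ 36080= -2180.87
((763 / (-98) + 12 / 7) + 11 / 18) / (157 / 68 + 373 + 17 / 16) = -0.01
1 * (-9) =-9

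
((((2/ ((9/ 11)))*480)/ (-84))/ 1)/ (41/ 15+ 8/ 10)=-4400/ 1113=-3.95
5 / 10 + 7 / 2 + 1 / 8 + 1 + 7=97 / 8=12.12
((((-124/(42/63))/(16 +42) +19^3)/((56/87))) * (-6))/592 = -894681/8288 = -107.95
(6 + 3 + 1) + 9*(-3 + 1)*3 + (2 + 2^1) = -40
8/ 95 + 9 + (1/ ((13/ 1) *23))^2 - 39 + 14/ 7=-237091357/ 8493095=-27.92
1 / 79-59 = -4660 / 79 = -58.99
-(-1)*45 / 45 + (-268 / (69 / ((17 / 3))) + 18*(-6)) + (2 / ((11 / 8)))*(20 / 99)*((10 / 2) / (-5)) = -1079555 / 8349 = -129.30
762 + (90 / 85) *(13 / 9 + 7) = 13106 / 17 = 770.94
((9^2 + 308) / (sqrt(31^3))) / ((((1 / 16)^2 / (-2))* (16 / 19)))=-236512* sqrt(31) / 961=-1370.28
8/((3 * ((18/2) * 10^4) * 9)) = 1/303750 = 0.00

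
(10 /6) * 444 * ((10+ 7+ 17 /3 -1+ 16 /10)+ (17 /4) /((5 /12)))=74296 /3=24765.33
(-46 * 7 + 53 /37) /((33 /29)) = -343969 /1221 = -281.71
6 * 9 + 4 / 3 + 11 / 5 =863 / 15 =57.53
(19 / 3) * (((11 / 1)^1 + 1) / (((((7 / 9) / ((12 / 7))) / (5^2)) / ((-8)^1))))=-33502.04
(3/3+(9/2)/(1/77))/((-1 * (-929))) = 695/1858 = 0.37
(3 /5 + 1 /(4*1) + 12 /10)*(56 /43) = 574 /215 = 2.67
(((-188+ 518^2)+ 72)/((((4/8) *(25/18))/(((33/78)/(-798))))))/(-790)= 4425432/17073875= 0.26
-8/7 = -1.14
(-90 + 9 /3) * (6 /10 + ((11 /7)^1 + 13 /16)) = -145377 /560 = -259.60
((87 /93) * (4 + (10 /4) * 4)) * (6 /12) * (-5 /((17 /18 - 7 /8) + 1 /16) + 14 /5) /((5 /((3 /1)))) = -2030406 /14725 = -137.89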